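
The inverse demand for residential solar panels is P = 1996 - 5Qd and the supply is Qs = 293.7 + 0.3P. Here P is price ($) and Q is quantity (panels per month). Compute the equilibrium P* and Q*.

In direct form, Qd = 399.2 - 0.2P.
The market clears where 399.2 - 0.2P = 293.7 + 0.3P. Rearranging, 0.5P = 105.5, hence P* = 211.
Plugging P* into demand: Q* = 399.2 - 0.2(211) = 357.

P* = 211, Q* = 357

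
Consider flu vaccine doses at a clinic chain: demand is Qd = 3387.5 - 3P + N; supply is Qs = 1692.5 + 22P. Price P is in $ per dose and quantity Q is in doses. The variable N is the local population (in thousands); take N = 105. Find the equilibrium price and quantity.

With N = 105, demand is Qd = 3492.5 - 3P.
At equilibrium Qd = Qs, so 3492.5 - 3P = 1692.5 + 22P; collecting terms, 1800 = 25P and P* = 72.
Plugging P* into demand: Q* = 3492.5 - 3(72) = 3276.5.

P* = 72, Q* = 3276.5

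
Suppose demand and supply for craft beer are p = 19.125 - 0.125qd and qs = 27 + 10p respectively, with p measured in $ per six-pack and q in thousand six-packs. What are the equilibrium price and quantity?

In direct form, qd = 153 - 8p.
Equating demand and supply, 153 - 8p = 27 + 10p gives 18p = 126, so p* = 7.
Plugging p* into demand: q* = 153 - 8(7) = 97.

p* = 7, q* = 97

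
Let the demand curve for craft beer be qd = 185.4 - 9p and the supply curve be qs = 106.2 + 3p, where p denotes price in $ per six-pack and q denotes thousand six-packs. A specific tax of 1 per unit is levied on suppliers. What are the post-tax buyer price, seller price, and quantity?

p_b = 6.85, p_s = 5.85, q = 123.75

With a tax of 1 on suppliers, they supply based on the net price p_s = p_b - 1, so qs = 103.2 + 3p_b.
Set qd = qs: 185.4 - 9p_b = 103.2 + 3p_b, so 82.2 = 12p_b and p_b = 6.85.
Then p_s = 6.85 - 1 = 5.85 and q = 185.4 - 9(6.85) = 123.75.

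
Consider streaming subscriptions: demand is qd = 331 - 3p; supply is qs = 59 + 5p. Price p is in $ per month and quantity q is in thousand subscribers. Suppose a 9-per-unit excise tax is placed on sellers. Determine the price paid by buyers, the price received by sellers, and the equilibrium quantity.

The tax drives a wedge p_b - p_s = 9. Substituting p_s = p_b - 9 into supply: qs = 14 + 5p_b.
Set qd = qs: 331 - 3p_b = 14 + 5p_b, so 317 = 8p_b and p_b = 39.625.
Then p_s = 39.625 - 9 = 30.625 and q = 331 - 3(39.625) = 212.125.

p_b = 39.625, p_s = 30.625, q = 212.125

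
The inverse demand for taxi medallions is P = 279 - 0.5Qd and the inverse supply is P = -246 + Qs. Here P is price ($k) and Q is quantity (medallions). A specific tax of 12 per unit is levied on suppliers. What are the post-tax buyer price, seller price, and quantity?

P_b = 108, P_s = 96, Q = 342

Inverting to quantity form: Qd = 558 - 2P and Qs = 246 + P.
Suppliers keep P_s = P_b - 12 per unit, so supply in terms of the buyer price is Qs = 234 + P_b.
Market clearing requires 558 - 2P_b = 234 + P_b; hence 324 = 3P_b and P_b = 108.
Then P_s = 108 - 12 = 96 and Q = 558 - 2(108) = 342.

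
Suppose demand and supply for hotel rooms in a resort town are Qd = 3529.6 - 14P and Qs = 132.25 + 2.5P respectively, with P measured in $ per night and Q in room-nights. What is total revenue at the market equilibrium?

The market clears where 3529.6 - 14P = 132.25 + 2.5P. Rearranging, 16.5P = 3397.35, hence P* = 205.9.
Plugging P* into demand: Q* = 3529.6 - 14(205.9) = 647.
Total revenue = P* × Q* = 205.9 × 647 = 133217.3.

Total revenue = 133217.3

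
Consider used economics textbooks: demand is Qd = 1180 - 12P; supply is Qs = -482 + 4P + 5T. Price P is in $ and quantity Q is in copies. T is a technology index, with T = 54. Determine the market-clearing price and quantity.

With T = 54, supply is Qs = -212 + 4P.
The market clears where 1180 - 12P = -212 + 4P. Rearranging, 16P = 1392, hence P* = 87.
Then Q* = 1180 - 12(87) = 136.

P* = 87, Q* = 136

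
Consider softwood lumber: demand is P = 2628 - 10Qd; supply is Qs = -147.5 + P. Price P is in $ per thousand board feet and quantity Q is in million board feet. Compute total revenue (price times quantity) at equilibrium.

Rewriting in direct form: Qd = 262.8 - 0.1P.
The market clears where 262.8 - 0.1P = -147.5 + P. Rearranging, 1.1P = 410.3, hence P* = 373.
Then Q* = 262.8 - 0.1(373) = 225.5.
Total revenue = P* × Q* = 373 × 225.5 = 84111.5.

Total revenue = 84111.5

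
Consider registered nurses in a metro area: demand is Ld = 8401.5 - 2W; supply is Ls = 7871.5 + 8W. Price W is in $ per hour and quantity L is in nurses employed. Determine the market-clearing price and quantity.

Set Ld = Ls: 8401.5 - 2W = 7871.5 + 8W, so 530 = 10W and W* = 53.
Plugging W* into demand: L* = 8401.5 - 2(53) = 8295.5.

W* = 53, L* = 8295.5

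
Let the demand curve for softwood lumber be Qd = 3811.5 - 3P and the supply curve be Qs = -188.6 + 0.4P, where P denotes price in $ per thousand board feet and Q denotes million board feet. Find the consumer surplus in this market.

Equating demand and supply, 3811.5 - 3P = -188.6 + 0.4P gives 3.4P = 4000.1, so P* = 1176.5.
Then Q* = 3811.5 - 3(1176.5) = 282.
Demand choke price (Qd = 0): P = 3811.5/3 = 1270.5. Consumer surplus = ½ × (1270.5 - 1176.5) × 282 = 13254.

Consumer surplus = 13254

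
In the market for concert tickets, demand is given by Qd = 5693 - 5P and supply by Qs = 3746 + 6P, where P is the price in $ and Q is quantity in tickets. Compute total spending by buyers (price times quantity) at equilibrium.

At equilibrium Qd = Qs, so 5693 - 5P = 3746 + 6P; collecting terms, 1947 = 11P and P* = 177.
Then Q* = 5693 - 5(177) = 4808.
Total spending by buyers = P* × Q* = 177 × 4808 = 851016.

Total spending by buyers = 851016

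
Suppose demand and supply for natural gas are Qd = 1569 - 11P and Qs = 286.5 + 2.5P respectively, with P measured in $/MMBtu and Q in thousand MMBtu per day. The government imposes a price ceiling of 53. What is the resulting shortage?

Shortage = 567

With P fixed at 53, quantity demanded is 986 and quantity supplied is 419.
Shortage = Qd - Qs = 986 - 419 = 567.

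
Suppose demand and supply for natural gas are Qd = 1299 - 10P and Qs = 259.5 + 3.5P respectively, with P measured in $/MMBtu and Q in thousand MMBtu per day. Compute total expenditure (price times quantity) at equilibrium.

Total expenditure = 40733

The market clears where 1299 - 10P = 259.5 + 3.5P. Rearranging, 13.5P = 1039.5, hence P* = 77.
From the demand curve, Q* = 1299 - 10(77) = 529.
Total expenditure = P* × Q* = 77 × 529 = 40733.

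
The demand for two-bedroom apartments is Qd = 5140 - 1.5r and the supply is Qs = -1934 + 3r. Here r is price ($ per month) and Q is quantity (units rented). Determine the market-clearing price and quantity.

Equating demand and supply, 5140 - 1.5r = -1934 + 3r gives 4.5r = 7074, so r* = 1572.
Plugging r* into demand: Q* = 5140 - 1.5(1572) = 2782.

r* = 1572, Q* = 2782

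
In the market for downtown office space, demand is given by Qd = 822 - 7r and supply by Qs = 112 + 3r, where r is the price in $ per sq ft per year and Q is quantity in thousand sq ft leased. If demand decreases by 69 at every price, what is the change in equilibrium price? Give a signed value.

Δr = -6.9

The market clears where 822 - 7r = 112 + 3r. Rearranging, 10r = 710, hence r* = 71.
Substitute back: Q* = 822 - 7(71) = 325.
After the shift, demand is Qd = 753 - 7r.
The new intersection has 641 = 10r, i.e. r = 64.1, Q = 304.3.
Δr = 64.1 - 71 = -6.9.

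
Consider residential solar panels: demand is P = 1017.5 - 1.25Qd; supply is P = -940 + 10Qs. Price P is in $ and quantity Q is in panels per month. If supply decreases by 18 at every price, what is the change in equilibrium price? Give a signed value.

Solving each curve for Q: Qd = 814 - 0.8P and Qs = 94 + 0.1P.
At equilibrium Qd = Qs, so 814 - 0.8P = 94 + 0.1P; collecting terms, 720 = 0.9P and P* = 800.
Substitute back: Q* = 814 - 0.8(800) = 174.
After the shift, supply is Qs = 76 + 0.1P.
New equilibrium: 738 = 0.9P, so P = 820 and Q = 158.
ΔP = 820 - 800 = 20.

ΔP = 20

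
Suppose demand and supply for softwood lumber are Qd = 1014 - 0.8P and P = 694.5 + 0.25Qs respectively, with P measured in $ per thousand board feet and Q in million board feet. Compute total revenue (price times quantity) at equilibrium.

In direct form, Qs = -2778 + 4P.
Equating demand and supply, 1014 - 0.8P = -2778 + 4P gives 4.8P = 3792, so P* = 790.
Plugging P* into demand: Q* = 1014 - 0.8(790) = 382.
Total revenue = P* × Q* = 790 × 382 = 301780.

Total revenue = 301780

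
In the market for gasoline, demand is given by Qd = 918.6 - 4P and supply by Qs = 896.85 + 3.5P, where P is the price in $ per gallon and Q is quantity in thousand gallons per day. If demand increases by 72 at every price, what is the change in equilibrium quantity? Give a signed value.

ΔQ = 33.6

The market clears where 918.6 - 4P = 896.85 + 3.5P. Rearranging, 7.5P = 21.75, hence P* = 2.9.
Substitute back: Q* = 918.6 - 4(2.9) = 907.
After the shift, demand is Qd = 990.6 - 4P.
Re-solving, 7.5P = 93.75 gives P = 12.5 and Q = 940.6.
ΔQ = 940.6 - 907 = 33.6.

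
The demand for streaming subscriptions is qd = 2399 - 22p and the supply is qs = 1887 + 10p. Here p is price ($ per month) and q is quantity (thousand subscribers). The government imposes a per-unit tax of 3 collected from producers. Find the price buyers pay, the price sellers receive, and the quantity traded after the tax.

The tax drives a wedge p_b - p_s = 3. Substituting p_s = p_b - 3 into supply: qs = 1857 + 10p_b.
Market clearing requires 2399 - 22p_b = 1857 + 10p_b; hence 542 = 32p_b and p_b = 16.9375.
So p_s = 13.9375 and the quantity traded is q = 2399 - 22(16.9375) = 2026.375.

p_b = 16.9375, p_s = 13.9375, q = 2026.375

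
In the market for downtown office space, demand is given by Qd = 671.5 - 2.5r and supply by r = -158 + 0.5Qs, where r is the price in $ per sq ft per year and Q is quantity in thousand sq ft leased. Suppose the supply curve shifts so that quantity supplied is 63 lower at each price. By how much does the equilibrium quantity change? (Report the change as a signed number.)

ΔQ = -35

Rewriting in direct form: Qs = 316 + 2r.
The market clears where 671.5 - 2.5r = 316 + 2r. Rearranging, 4.5r = 355.5, hence r* = 79.
Plugging r* into demand: Q* = 671.5 - 2.5(79) = 474.
After the shift, supply is Qs = 253 + 2r.
New equilibrium: 418.5 = 4.5r, so r = 93 and Q = 439.
ΔQ = 439 - 474 = -35.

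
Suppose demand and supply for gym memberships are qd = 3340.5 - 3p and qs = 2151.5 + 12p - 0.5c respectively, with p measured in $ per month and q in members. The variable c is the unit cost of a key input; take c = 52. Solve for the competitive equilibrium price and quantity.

With c = 52, supply is qs = 2125.5 + 12p.
Equating demand and supply, 3340.5 - 3p = 2125.5 + 12p gives 15p = 1215, so p* = 81.
Plugging p* into demand: q* = 3340.5 - 3(81) = 3097.5.

p* = 81, q* = 3097.5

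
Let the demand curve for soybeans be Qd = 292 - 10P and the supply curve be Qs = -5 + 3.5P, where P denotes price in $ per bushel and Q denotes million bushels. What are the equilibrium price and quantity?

Equating demand and supply, 292 - 10P = -5 + 3.5P gives 13.5P = 297, so P* = 22.
Then Q* = 292 - 10(22) = 72.

P* = 22, Q* = 72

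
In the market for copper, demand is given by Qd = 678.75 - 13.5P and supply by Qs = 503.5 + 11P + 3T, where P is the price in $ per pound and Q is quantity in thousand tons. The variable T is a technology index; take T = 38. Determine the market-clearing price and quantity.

P* = 2.5, Q* = 645

With T = 38, supply is Qs = 617.5 + 11P.
The market clears where 678.75 - 13.5P = 617.5 + 11P. Rearranging, 24.5P = 61.25, hence P* = 2.5.
Substitute back: Q* = 678.75 - 13.5(2.5) = 645.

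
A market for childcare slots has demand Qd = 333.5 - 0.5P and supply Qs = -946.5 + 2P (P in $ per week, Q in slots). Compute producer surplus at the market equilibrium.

The market clears where 333.5 - 0.5P = -946.5 + 2P. Rearranging, 2.5P = 1280, hence P* = 512.
Then Q* = 333.5 - 0.5(512) = 77.5.
Supply choke price (Qs = 0): P = 473.25. Producer surplus = ½ × (512 - 473.25) × 77.5 = 1501.5625.

Producer surplus = 1501.5625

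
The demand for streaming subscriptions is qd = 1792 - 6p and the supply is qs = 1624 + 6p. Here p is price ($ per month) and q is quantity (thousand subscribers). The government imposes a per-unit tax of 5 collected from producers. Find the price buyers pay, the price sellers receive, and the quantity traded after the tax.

p_b = 16.5, p_s = 11.5, q = 1693

With a tax of 5 on producers, they supply based on the net price p_s = p_b - 5, so qs = 1594 + 6p_b.
Set qd = qs: 1792 - 6p_b = 1594 + 6p_b, so 198 = 12p_b and p_b = 16.5.
Then p_s = 16.5 - 5 = 11.5 and q = 1792 - 6(16.5) = 1693.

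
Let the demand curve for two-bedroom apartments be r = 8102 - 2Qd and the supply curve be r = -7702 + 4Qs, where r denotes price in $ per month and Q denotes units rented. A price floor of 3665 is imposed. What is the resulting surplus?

Surplus = 623.25

Solving each curve for Q: Qd = 4051 - 0.5r and Qs = 1925.5 + 0.25r.
At r = 3665: Qd = 2218.5 and Qs = 2841.75.
Surplus = Qs - Qd = 2841.75 - 2218.5 = 623.25.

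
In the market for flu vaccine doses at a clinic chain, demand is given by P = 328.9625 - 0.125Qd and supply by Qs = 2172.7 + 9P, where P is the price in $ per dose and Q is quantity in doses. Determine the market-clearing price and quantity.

Rewriting in direct form: Qd = 2631.7 - 8P.
The market clears where 2631.7 - 8P = 2172.7 + 9P. Rearranging, 17P = 459, hence P* = 27.
Substitute back: Q* = 2631.7 - 8(27) = 2415.7.

P* = 27, Q* = 2415.7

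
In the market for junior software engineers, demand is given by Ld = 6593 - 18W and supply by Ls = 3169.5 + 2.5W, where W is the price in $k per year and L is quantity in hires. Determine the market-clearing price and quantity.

Set Ld = Ls: 6593 - 18W = 3169.5 + 2.5W, so 3423.5 = 20.5W and W* = 167.
Then L* = 6593 - 18(167) = 3587.

W* = 167, L* = 3587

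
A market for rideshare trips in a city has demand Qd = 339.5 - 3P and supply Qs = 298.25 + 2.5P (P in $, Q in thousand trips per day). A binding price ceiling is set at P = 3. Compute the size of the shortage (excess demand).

Evaluating both curves at the ceiling price 3 gives Qd = 330.5, Qs = 305.75.
Shortage = Qd - Qs = 330.5 - 305.75 = 24.75.

Shortage = 24.75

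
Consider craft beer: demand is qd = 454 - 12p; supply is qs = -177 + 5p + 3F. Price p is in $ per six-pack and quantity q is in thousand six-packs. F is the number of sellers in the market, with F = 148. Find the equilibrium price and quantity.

p* = 11, q* = 322

With F = 148, supply is qs = 267 + 5p.
Equating demand and supply, 454 - 12p = 267 + 5p gives 17p = 187, so p* = 11.
Then q* = 454 - 12(11) = 322.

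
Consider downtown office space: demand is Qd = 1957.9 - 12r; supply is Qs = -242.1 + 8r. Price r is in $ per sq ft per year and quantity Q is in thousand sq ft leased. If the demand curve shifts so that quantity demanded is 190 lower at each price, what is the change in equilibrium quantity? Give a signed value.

The market clears where 1957.9 - 12r = -242.1 + 8r. Rearranging, 20r = 2200, hence r* = 110.
Substitute back: Q* = 1957.9 - 12(110) = 637.9.
After the shift, demand is Qd = 1767.9 - 12r.
New equilibrium: 2010 = 20r, so r = 100.5 and Q = 561.9.
ΔQ = 561.9 - 637.9 = -76.

ΔQ = -76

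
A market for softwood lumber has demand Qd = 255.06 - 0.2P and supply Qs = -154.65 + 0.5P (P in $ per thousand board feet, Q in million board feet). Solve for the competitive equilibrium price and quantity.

P* = 585.3, Q* = 138

At equilibrium Qd = Qs, so 255.06 - 0.2P = -154.65 + 0.5P; collecting terms, 409.71 = 0.7P and P* = 585.3.
Then Q* = 255.06 - 0.2(585.3) = 138.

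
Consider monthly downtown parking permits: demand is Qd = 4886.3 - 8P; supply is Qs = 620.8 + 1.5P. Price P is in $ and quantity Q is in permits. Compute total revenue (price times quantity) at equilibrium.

Set Qd = Qs: 4886.3 - 8P = 620.8 + 1.5P, so 4265.5 = 9.5P and P* = 449.
Substitute back: Q* = 4886.3 - 8(449) = 1294.3.
Total revenue = P* × Q* = 449 × 1294.3 = 581140.7.

Total revenue = 581140.7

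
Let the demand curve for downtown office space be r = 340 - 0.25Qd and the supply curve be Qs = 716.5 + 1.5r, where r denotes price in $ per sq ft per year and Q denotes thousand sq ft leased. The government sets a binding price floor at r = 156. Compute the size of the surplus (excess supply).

Rewriting in direct form: Qd = 1360 - 4r.
With r fixed at 156, quantity demanded is 736 and quantity supplied is 950.5.
Surplus = Qs - Qd = 950.5 - 736 = 214.5.

Surplus = 214.5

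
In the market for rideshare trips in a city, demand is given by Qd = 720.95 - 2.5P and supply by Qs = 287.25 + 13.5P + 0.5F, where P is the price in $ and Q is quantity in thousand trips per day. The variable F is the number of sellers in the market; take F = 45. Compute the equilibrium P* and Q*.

With F = 45, supply is Qs = 309.75 + 13.5P.
Equating demand and supply, 720.95 - 2.5P = 309.75 + 13.5P gives 16P = 411.2, so P* = 25.7.
Then Q* = 720.95 - 2.5(25.7) = 656.7.

P* = 25.7, Q* = 656.7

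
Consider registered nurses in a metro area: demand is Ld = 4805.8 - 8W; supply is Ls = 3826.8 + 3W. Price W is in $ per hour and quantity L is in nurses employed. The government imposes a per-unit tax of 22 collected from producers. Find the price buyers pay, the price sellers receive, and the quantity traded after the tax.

W_b = 95, W_s = 73, L = 4045.8

The tax drives a wedge W_b - W_s = 22. Substituting W_s = W_b - 22 into supply: Ls = 3760.8 + 3W_b.
Set Ld = Ls: 4805.8 - 8W_b = 3760.8 + 3W_b, so 1045 = 11W_b and W_b = 95.
Then W_s = 95 - 22 = 73 and L = 4805.8 - 8(95) = 4045.8.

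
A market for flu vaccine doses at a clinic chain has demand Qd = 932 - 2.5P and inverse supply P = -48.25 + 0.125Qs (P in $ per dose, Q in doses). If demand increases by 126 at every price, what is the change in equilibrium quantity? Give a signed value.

ΔQ = 96

In direct form, Qs = 386 + 8P.
At equilibrium Qd = Qs, so 932 - 2.5P = 386 + 8P; collecting terms, 546 = 10.5P and P* = 52.
Plugging P* into demand: Q* = 932 - 2.5(52) = 802.
After the shift, demand is Qd = 1058 - 2.5P.
Re-solving, 10.5P = 672 gives P = 64 and Q = 898.
ΔQ = 898 - 802 = 96.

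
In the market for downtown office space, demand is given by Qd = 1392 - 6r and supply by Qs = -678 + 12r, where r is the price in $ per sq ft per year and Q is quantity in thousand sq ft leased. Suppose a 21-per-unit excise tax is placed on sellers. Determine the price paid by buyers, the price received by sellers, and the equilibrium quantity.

r_b = 129, r_s = 108, Q = 618

The tax drives a wedge r_b - r_s = 21. Substituting r_s = r_b - 21 into supply: Qs = -930 + 12r_b.
Equate demand and the shifted supply: 1392 - 6r_b = -930 + 12r_b, giving 18r_b = 2322, so r_b = 129.
So r_s = 108 and the quantity traded is Q = 1392 - 6(129) = 618.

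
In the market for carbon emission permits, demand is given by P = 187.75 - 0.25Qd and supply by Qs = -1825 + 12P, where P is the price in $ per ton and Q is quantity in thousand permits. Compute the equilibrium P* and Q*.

P* = 161, Q* = 107

Rewriting in direct form: Qd = 751 - 4P.
Equating demand and supply, 751 - 4P = -1825 + 12P gives 16P = 2576, so P* = 161.
Then Q* = 751 - 4(161) = 107.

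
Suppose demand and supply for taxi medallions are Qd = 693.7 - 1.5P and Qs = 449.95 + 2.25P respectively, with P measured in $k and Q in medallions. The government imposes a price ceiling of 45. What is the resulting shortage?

Shortage = 75

Evaluating both curves at the ceiling price 45 gives Qd = 626.2, Qs = 551.2.
Shortage = Qd - Qs = 626.2 - 551.2 = 75.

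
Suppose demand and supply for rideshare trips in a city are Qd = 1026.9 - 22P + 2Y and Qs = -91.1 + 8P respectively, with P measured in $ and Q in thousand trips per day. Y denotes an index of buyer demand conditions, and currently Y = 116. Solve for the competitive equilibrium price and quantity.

With Y = 116, demand is Qd = 1258.9 - 22P.
Equating demand and supply, 1258.9 - 22P = -91.1 + 8P gives 30P = 1350, so P* = 45.
From the demand curve, Q* = 1258.9 - 22(45) = 268.9.

P* = 45, Q* = 268.9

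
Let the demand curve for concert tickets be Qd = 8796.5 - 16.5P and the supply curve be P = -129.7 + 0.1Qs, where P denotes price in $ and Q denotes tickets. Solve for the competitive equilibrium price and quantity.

In direct form, Qs = 1297 + 10P.
At equilibrium Qd = Qs, so 8796.5 - 16.5P = 1297 + 10P; collecting terms, 7499.5 = 26.5P and P* = 283.
From the demand curve, Q* = 8796.5 - 16.5(283) = 4127.

P* = 283, Q* = 4127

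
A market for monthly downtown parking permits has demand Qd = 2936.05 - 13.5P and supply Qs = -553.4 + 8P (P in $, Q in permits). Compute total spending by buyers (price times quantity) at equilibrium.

Total spending by buyers = 120913.5

Equating demand and supply, 2936.05 - 13.5P = -553.4 + 8P gives 21.5P = 3489.45, so P* = 162.3.
Then Q* = 2936.05 - 13.5(162.3) = 745.
Total spending by buyers = P* × Q* = 162.3 × 745 = 120913.5.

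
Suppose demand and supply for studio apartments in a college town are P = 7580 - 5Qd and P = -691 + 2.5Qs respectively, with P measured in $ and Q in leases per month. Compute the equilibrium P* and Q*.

P* = 2066, Q* = 1102.8

Solving each curve for Q: Qd = 1516 - 0.2P and Qs = 276.4 + 0.4P.
Set Qd = Qs: 1516 - 0.2P = 276.4 + 0.4P, so 1239.6 = 0.6P and P* = 2066.
Plugging P* into demand: Q* = 1516 - 0.2(2066) = 1102.8.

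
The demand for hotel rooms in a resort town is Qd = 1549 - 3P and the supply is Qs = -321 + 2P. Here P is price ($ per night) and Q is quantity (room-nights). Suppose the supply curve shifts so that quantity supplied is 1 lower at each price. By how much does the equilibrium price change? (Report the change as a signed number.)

ΔP = 0.2

Set Qd = Qs: 1549 - 3P = -321 + 2P, so 1870 = 5P and P* = 374.
Then Q* = 1549 - 3(374) = 427.
After the shift, supply is Qs = -322 + 2P.
Re-solving, 5P = 1871 gives P = 374.2 and Q = 426.4.
ΔP = 374.2 - 374 = 0.2.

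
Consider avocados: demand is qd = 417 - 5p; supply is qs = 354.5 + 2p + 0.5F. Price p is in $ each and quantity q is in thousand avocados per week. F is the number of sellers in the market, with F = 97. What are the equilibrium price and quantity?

p* = 2, q* = 407

With F = 97, supply is qs = 403 + 2p.
At equilibrium qd = qs, so 417 - 5p = 403 + 2p; collecting terms, 14 = 7p and p* = 2.
Plugging p* into demand: q* = 417 - 5(2) = 407.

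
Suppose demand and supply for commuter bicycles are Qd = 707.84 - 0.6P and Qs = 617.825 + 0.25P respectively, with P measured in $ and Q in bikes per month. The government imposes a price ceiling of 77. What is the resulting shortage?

At P = 77: Qd = 661.64 and Qs = 637.075.
Shortage = Qd - Qs = 661.64 - 637.075 = 24.565.

Shortage = 24.565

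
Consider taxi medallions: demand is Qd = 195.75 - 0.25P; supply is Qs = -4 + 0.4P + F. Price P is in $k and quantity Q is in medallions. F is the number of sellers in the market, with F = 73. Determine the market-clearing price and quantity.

P* = 195, Q* = 147

With F = 73, supply is Qs = 69 + 0.4P.
Equating demand and supply, 195.75 - 0.25P = 69 + 0.4P gives 0.65P = 126.75, so P* = 195.
From the demand curve, Q* = 195.75 - 0.25(195) = 147.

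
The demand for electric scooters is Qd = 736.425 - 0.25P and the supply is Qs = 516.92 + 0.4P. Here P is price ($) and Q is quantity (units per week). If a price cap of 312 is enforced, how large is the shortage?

Shortage = 16.705

Evaluating both curves at the ceiling price 312 gives Qd = 658.425, Qs = 641.72.
Shortage = Qd - Qs = 658.425 - 641.72 = 16.705.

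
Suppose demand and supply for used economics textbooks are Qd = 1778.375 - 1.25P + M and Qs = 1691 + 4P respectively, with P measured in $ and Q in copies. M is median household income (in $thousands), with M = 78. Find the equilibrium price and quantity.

P* = 31.5, Q* = 1817

With M = 78, demand is Qd = 1856.375 - 1.25P.
The market clears where 1856.375 - 1.25P = 1691 + 4P. Rearranging, 5.25P = 165.375, hence P* = 31.5.
Then Q* = 1856.375 - 1.25(31.5) = 1817.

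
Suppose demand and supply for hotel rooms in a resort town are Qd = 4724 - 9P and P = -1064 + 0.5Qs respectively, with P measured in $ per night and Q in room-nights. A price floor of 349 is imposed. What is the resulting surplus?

Surplus = 1243

Rewriting in direct form: Qs = 2128 + 2P.
Evaluating both curves at the floor price 349 gives Qd = 1583, Qs = 2826.
Surplus = Qs - Qd = 2826 - 1583 = 1243.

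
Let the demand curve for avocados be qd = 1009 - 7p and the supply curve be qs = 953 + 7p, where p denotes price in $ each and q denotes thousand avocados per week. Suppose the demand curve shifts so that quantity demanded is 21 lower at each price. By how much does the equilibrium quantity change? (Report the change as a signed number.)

Set qd = qs: 1009 - 7p = 953 + 7p, so 56 = 14p and p* = 4.
Plugging p* into demand: q* = 1009 - 7(4) = 981.
After the shift, demand is qd = 988 - 7p.
Re-solving, 14p = 35 gives p = 2.5 and q = 970.5.
Δq = 970.5 - 981 = -10.5.

Δq = -10.5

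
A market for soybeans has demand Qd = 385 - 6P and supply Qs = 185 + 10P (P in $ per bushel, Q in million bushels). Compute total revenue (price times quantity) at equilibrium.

Total revenue = 3875

The market clears where 385 - 6P = 185 + 10P. Rearranging, 16P = 200, hence P* = 12.5.
Then Q* = 385 - 6(12.5) = 310.
Total revenue = P* × Q* = 12.5 × 310 = 3875.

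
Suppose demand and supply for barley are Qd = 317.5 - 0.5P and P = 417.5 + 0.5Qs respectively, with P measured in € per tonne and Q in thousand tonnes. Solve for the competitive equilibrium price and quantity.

P* = 461, Q* = 87

In direct form, Qs = -835 + 2P.
Set Qd = Qs: 317.5 - 0.5P = -835 + 2P, so 1152.5 = 2.5P and P* = 461.
From the demand curve, Q* = 317.5 - 0.5(461) = 87.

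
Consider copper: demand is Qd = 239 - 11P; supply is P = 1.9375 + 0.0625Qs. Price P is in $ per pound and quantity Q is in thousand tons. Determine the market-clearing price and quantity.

P* = 10, Q* = 129

Rewriting in direct form: Qs = -31 + 16P.
At equilibrium Qd = Qs, so 239 - 11P = -31 + 16P; collecting terms, 270 = 27P and P* = 10.
Then Q* = 239 - 11(10) = 129.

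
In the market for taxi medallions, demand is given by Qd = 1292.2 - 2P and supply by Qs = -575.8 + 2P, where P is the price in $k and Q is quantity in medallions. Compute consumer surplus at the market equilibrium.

Consumer surplus = 32076.81

At equilibrium Qd = Qs, so 1292.2 - 2P = -575.8 + 2P; collecting terms, 1868 = 4P and P* = 467.
Then Q* = 1292.2 - 2(467) = 358.2.
Demand choke price (Qd = 0): P = 1292.2/2 = 646.1. Consumer surplus = ½ × (646.1 - 467) × 358.2 = 32076.81.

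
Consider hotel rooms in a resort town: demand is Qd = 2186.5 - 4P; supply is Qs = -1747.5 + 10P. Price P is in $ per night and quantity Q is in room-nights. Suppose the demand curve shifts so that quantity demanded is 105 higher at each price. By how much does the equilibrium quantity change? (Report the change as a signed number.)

ΔQ = 75

At equilibrium Qd = Qs, so 2186.5 - 4P = -1747.5 + 10P; collecting terms, 3934 = 14P and P* = 281.
Plugging P* into demand: Q* = 2186.5 - 4(281) = 1062.5.
After the shift, demand is Qd = 2291.5 - 4P.
New equilibrium: 4039 = 14P, so P = 288.5 and Q = 1137.5.
ΔQ = 1137.5 - 1062.5 = 75.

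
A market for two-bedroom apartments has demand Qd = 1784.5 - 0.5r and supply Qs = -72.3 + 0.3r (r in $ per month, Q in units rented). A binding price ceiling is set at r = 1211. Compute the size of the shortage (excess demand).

Evaluating both curves at the ceiling price 1211 gives Qd = 1179, Qs = 291.
Shortage = Qd - Qs = 1179 - 291 = 888.

Shortage = 888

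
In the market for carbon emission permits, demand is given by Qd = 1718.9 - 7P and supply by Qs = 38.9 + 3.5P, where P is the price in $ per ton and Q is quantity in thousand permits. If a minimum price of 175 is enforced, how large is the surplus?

At P = 175: Qd = 493.9 and Qs = 651.4.
Surplus = Qs - Qd = 651.4 - 493.9 = 157.5.

Surplus = 157.5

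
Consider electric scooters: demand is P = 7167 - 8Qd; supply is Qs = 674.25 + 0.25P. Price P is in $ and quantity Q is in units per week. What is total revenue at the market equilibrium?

Total revenue = 485802

In direct form, Qd = 895.875 - 0.125P.
At equilibrium Qd = Qs, so 895.875 - 0.125P = 674.25 + 0.25P; collecting terms, 221.625 = 0.375P and P* = 591.
Then Q* = 895.875 - 0.125(591) = 822.
Total revenue = P* × Q* = 591 × 822 = 485802.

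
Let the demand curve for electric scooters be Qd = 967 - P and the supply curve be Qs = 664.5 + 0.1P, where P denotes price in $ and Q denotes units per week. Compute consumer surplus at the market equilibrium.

Consumer surplus = 239432

The market clears where 967 - P = 664.5 + 0.1P. Rearranging, 1.1P = 302.5, hence P* = 275.
Plugging P* into demand: Q* = 967 - 275 = 692.
Demand choke price (Qd = 0): P = 967. Consumer surplus = ½ × (967 - 275) × 692 = 239432.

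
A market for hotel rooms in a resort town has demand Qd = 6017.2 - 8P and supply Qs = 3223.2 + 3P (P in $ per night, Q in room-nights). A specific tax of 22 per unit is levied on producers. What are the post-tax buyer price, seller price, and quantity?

P_b = 260, P_s = 238, Q = 3937.2

The tax drives a wedge P_b - P_s = 22. Substituting P_s = P_b - 22 into supply: Qs = 3157.2 + 3P_b.
Set Qd = Qs: 6017.2 - 8P_b = 3157.2 + 3P_b, so 2860 = 11P_b and P_b = 260.
So P_s = 238 and the quantity traded is Q = 6017.2 - 8(260) = 3937.2.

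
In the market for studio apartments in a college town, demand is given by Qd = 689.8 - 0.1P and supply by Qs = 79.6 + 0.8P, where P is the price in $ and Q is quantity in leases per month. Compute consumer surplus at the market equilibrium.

Consumer surplus = 1934420

Equating demand and supply, 689.8 - 0.1P = 79.6 + 0.8P gives 0.9P = 610.2, so P* = 678.
Then Q* = 689.8 - 0.1(678) = 622.
Demand choke price (Qd = 0): P = 689.8/0.1 = 6898. Consumer surplus = ½ × (6898 - 678) × 622 = 1934420.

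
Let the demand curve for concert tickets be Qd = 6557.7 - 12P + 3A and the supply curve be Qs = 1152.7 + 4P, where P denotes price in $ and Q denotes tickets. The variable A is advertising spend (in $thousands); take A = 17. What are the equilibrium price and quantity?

P* = 341, Q* = 2516.7

With A = 17, demand is Qd = 6608.7 - 12P.
The market clears where 6608.7 - 12P = 1152.7 + 4P. Rearranging, 16P = 5456, hence P* = 341.
Substitute back: Q* = 6608.7 - 12(341) = 2516.7.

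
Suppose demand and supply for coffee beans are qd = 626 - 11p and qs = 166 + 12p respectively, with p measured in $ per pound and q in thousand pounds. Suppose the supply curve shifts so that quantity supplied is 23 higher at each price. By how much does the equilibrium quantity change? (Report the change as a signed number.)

The market clears where 626 - 11p = 166 + 12p. Rearranging, 23p = 460, hence p* = 20.
Then q* = 626 - 11(20) = 406.
After the shift, supply is qs = 189 + 12p.
Re-solving, 23p = 437 gives p = 19 and q = 417.
Δq = 417 - 406 = 11.

Δq = 11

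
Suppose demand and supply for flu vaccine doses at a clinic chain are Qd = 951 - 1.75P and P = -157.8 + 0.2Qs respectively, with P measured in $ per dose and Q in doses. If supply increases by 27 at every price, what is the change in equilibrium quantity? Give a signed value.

ΔQ = 7

Inverting to quantity form: Qs = 789 + 5P.
At equilibrium Qd = Qs, so 951 - 1.75P = 789 + 5P; collecting terms, 162 = 6.75P and P* = 24.
From the demand curve, Q* = 951 - 1.75(24) = 909.
After the shift, supply is Qs = 816 + 5P.
New equilibrium: 135 = 6.75P, so P = 20 and Q = 916.
ΔQ = 916 - 909 = 7.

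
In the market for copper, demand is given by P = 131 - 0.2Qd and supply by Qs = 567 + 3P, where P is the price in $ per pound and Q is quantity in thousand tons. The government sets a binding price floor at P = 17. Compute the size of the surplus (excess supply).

Surplus = 48

Inverting to quantity form: Qd = 655 - 5P.
Evaluating both curves at the floor price 17 gives Qd = 570, Qs = 618.
Surplus = Qs - Qd = 618 - 570 = 48.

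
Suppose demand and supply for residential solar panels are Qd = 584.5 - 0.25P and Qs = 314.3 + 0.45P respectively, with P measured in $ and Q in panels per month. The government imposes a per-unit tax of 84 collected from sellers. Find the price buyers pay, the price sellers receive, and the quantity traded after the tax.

The tax drives a wedge P_b - P_s = 84. Substituting P_s = P_b - 84 into supply: Qs = 276.5 + 0.45P_b.
Market clearing requires 584.5 - 0.25P_b = 276.5 + 0.45P_b; hence 308 = 0.7P_b and P_b = 440.
Then P_s = 440 - 84 = 356 and Q = 584.5 - 0.25(440) = 474.5.

P_b = 440, P_s = 356, Q = 474.5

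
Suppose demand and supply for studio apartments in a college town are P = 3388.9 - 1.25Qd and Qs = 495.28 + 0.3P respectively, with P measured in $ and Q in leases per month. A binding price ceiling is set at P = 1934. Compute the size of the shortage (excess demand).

Shortage = 88.44

Solving each curve for Q: Qd = 2711.12 - 0.8P.
Evaluating both curves at the ceiling price 1934 gives Qd = 1163.92, Qs = 1075.48.
Shortage = Qd - Qs = 1163.92 - 1075.48 = 88.44.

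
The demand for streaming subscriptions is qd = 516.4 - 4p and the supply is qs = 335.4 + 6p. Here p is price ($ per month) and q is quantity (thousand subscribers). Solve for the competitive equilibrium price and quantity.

p* = 18.1, q* = 444

At equilibrium qd = qs, so 516.4 - 4p = 335.4 + 6p; collecting terms, 181 = 10p and p* = 18.1.
From the demand curve, q* = 516.4 - 4(18.1) = 444.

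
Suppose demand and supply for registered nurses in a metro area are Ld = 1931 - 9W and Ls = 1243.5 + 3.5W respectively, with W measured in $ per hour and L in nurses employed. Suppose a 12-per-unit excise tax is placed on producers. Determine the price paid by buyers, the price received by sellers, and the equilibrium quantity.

W_b = 58.36, W_s = 46.36, L = 1405.76

Producers keep W_s = W_b - 12 per unit, so supply in terms of the buyer price is Ls = 1201.5 + 3.5W_b.
Equate demand and the shifted supply: 1931 - 9W_b = 1201.5 + 3.5W_b, giving 12.5W_b = 729.5, so W_b = 58.36.
Then W_s = 58.36 - 12 = 46.36 and L = 1931 - 9(58.36) = 1405.76.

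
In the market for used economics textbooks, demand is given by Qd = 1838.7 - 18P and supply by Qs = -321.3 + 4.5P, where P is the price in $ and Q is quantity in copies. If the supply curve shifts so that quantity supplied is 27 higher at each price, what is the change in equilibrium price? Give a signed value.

Set Qd = Qs: 1838.7 - 18P = -321.3 + 4.5P, so 2160 = 22.5P and P* = 96.
From the demand curve, Q* = 1838.7 - 18(96) = 110.7.
After the shift, supply is Qs = -294.3 + 4.5P.
Re-solving, 22.5P = 2133 gives P = 94.8 and Q = 132.3.
ΔP = 94.8 - 96 = -1.2.

ΔP = -1.2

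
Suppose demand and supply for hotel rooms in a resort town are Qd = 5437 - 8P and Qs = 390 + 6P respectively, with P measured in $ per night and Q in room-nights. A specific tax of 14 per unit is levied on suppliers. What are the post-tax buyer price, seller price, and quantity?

P_b = 366.5, P_s = 352.5, Q = 2505

Suppliers keep P_s = P_b - 14 per unit, so supply in terms of the buyer price is Qs = 306 + 6P_b.
Equate demand and the shifted supply: 5437 - 8P_b = 306 + 6P_b, giving 14P_b = 5131, so P_b = 366.5.
So P_s = 352.5 and the quantity traded is Q = 5437 - 8(366.5) = 2505.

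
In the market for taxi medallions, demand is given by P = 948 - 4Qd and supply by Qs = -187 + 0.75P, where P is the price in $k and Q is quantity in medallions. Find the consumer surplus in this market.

Consumer surplus = 34322

Inverting to quantity form: Qd = 237 - 0.25P.
Set Qd = Qs: 237 - 0.25P = -187 + 0.75P, so 424 = P and P* = 424.
From the demand curve, Q* = 237 - 0.25(424) = 131.
Demand choke price (Qd = 0): P = 237/0.25 = 948. Consumer surplus = ½ × (948 - 424) × 131 = 34322.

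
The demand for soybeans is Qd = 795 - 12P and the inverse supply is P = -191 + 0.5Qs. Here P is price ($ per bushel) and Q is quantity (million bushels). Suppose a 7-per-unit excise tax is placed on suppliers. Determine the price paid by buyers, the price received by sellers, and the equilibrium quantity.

P_b = 30.5, P_s = 23.5, Q = 429

In direct form, Qs = 382 + 2P.
The tax drives a wedge P_b - P_s = 7. Substituting P_s = P_b - 7 into supply: Qs = 368 + 2P_b.
Set Qd = Qs: 795 - 12P_b = 368 + 2P_b, so 427 = 14P_b and P_b = 30.5.
So P_s = 23.5 and the quantity traded is Q = 795 - 12(30.5) = 429.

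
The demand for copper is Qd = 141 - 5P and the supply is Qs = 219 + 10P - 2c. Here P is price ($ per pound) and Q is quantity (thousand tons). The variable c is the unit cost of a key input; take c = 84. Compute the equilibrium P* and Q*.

P* = 6, Q* = 111

With c = 84, supply is Qs = 51 + 10P.
The market clears where 141 - 5P = 51 + 10P. Rearranging, 15P = 90, hence P* = 6.
From the demand curve, Q* = 141 - 5(6) = 111.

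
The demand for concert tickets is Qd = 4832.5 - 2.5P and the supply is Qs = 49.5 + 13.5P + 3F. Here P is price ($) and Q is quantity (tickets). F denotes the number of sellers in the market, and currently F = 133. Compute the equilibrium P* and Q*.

With F = 133, supply is Qs = 448.5 + 13.5P.
Set Qd = Qs: 4832.5 - 2.5P = 448.5 + 13.5P, so 4384 = 16P and P* = 274.
Plugging P* into demand: Q* = 4832.5 - 2.5(274) = 4147.5.

P* = 274, Q* = 4147.5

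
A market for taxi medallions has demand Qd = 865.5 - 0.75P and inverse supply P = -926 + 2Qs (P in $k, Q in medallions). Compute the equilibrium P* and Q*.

In direct form, Qs = 463 + 0.5P.
Set Qd = Qs: 865.5 - 0.75P = 463 + 0.5P, so 402.5 = 1.25P and P* = 322.
Plugging P* into demand: Q* = 865.5 - 0.75(322) = 624.

P* = 322, Q* = 624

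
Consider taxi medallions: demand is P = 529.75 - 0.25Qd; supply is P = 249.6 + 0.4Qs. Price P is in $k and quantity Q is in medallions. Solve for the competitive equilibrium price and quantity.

P* = 422, Q* = 431

Rewriting in direct form: Qd = 2119 - 4P and Qs = -624 + 2.5P.
At equilibrium Qd = Qs, so 2119 - 4P = -624 + 2.5P; collecting terms, 2743 = 6.5P and P* = 422.
From the demand curve, Q* = 2119 - 4(422) = 431.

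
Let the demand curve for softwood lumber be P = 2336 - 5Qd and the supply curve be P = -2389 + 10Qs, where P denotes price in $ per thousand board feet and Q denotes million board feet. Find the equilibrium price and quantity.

Solving each curve for Q: Qd = 467.2 - 0.2P and Qs = 238.9 + 0.1P.
Set Qd = Qs: 467.2 - 0.2P = 238.9 + 0.1P, so 228.3 = 0.3P and P* = 761.
From the demand curve, Q* = 467.2 - 0.2(761) = 315.

P* = 761, Q* = 315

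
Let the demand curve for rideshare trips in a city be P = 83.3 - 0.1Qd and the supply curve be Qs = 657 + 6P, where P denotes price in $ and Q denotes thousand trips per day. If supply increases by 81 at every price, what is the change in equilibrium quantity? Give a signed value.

Inverting to quantity form: Qd = 833 - 10P.
Set Qd = Qs: 833 - 10P = 657 + 6P, so 176 = 16P and P* = 11.
From the demand curve, Q* = 833 - 10(11) = 723.
After the shift, supply is Qs = 738 + 6P.
Re-solving, 16P = 95 gives P = 5.9375 and Q = 773.625.
ΔQ = 773.625 - 723 = 50.625.

ΔQ = 50.625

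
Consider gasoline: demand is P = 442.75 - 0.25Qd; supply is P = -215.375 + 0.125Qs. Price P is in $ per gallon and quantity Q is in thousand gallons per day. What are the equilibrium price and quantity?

Rewriting in direct form: Qd = 1771 - 4P and Qs = 1723 + 8P.
Set Qd = Qs: 1771 - 4P = 1723 + 8P, so 48 = 12P and P* = 4.
Plugging P* into demand: Q* = 1771 - 4(4) = 1755.

P* = 4, Q* = 1755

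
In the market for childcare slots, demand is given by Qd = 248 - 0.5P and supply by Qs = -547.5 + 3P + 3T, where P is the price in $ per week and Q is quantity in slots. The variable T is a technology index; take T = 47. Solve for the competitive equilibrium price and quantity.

With T = 47, supply is Qs = -406.5 + 3P.
Set Qd = Qs: 248 - 0.5P = -406.5 + 3P, so 654.5 = 3.5P and P* = 187.
Substitute back: Q* = 248 - 0.5(187) = 154.5.

P* = 187, Q* = 154.5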